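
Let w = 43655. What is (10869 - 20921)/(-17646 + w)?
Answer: -10052/26009 ≈ -0.38648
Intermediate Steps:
(10869 - 20921)/(-17646 + w) = (10869 - 20921)/(-17646 + 43655) = -10052/26009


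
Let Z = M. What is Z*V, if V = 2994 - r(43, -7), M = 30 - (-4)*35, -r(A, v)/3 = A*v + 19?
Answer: 365160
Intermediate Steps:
r(A, v) = -57 - 3*A*v (r(A, v) = -3*(A*v + 19) = -3*(19 + A*v) = -57 - 3*A*v)
M = 170 (M = 30 - 1*(-140) = 30 + 140 = 170)
V = 2148 (V = 2994 - (-57 - 3*43*(-7)) = 2994 - (-57 + 903) = 2994 - 1*846 = 2994 - 846 = 2148)
Z = 170
Z*V = 170*2148 = 365160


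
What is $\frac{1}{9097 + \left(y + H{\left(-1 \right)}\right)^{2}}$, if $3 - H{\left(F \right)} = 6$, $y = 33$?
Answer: $\frac{1}{9997} \approx 0.00010003$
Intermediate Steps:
$H{\left(F \right)} = -3$ ($H{\left(F \right)} = 3 - 6 = -3$)
$\frac{1}{9097 + \left(y + H{\left(-1 \right)}\right)^{2}} = \frac{1}{9097 + \left(33 - 3\right)^{2}} = \frac{1}{9097 + 30^{2}} = \frac{1}{9097 + 900} = \frac{1}{9997}$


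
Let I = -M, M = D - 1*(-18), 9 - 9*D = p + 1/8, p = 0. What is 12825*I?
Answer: -1947975/8 ≈ -2.4350e+5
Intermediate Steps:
D = 71/72 (D = 1 - (0 + 1/8)/9 = 1 - (0 + 1*(⅛))/9 = 1 - (0 + ⅛)/9 = 1 - ⅑*⅛ = 1 - 1/72 = 71/72 ≈ 0.98611)
M = 1367/72 (M = 71/72 - 1*(-18) = 71/72 + 18 = 1367/72 ≈ 18.986)
I = -1367/72 (I = -1*1367/72 = -1367/72 ≈ -18.986)
12825*I = 12825*(-1367/72) = -1947975/8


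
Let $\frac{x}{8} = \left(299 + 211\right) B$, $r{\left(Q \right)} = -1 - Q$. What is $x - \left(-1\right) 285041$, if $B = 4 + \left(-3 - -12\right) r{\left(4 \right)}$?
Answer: $117761$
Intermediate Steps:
$B = -41$ ($B = 4 + \left(-3 - -12\right) \left(-1 - 4\right) = 4 + \left(-3 + 12\right) \left(-1 - 4\right) = 4 + 9 \left(-5\right) = 4 - 45 = -41$)
$x = -167280$ ($x = 8 \left(299 + 211\right) \left(-41\right) = 8 \cdot 510 \left(-41\right) = 8 \left(-20910\right) = -167280$)
$x - \left(-1\right) 285041 = -167280 - \left(-1\right) 285041 = -167280 - -285041 = -167280 + 285041 = 117761$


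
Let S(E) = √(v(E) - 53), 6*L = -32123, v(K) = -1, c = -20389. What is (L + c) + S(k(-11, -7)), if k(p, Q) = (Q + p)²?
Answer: -154457/6 + 3*I*√6 ≈ -25743.0 + 7.3485*I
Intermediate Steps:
L = -32123/6 (L = (⅙)*(-32123) = -32123/6 ≈ -5353.8)
S(E) = 3*I*√6 (S(E) = √(-1 - 53) = √(-54) = 3*I*√6)
(L + c) + S(k(-11, -7)) = (-32123/6 - 20389) + 3*I*√6 = -154457/6 + 3*I*√6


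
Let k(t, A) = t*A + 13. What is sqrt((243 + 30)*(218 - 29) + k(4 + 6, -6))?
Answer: 5*sqrt(2062) ≈ 227.05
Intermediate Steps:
k(t, A) = 13 + A*t (k(t, A) = A*t + 13 = 13 + A*t)
sqrt((243 + 30)*(218 - 29) + k(4 + 6, -6)) = sqrt((243 + 30)*(218 - 29) + (13 - 6*(4 + 6))) = sqrt(273*189 + (13 - 6*10)) = sqrt(51597 + (13 - 60)) = sqrt(51597 - 47) = sqrt(51550) = 5*sqrt(2062)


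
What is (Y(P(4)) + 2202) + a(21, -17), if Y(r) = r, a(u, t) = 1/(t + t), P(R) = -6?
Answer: 74663/34 ≈ 2196.0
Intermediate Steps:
a(u, t) = 1/(2*t)
(Y(P(4)) + 2202) + a(21, -17) = (-6 + 2202) + (½)/(-17) = 2196 + (½)*(-1/17) = 2196 - 1/34 = 74663/34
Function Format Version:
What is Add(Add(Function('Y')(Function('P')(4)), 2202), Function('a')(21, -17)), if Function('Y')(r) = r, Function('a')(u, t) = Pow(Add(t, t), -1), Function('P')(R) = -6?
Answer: Rational(74663, 34) ≈ 2196.0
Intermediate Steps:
Function('a')(u, t) = Mul(Rational(1, 2), Pow(t, -1)) (Function('a')(u, t) = Pow(Mul(2, t), -1) = Mul(Rational(1, 2), Pow(t, -1)))
Add(Add(Function('Y')(Function('P')(4)), 2202), Function('a')(21, -17)) = Add(Add(-6, 2202), Mul(Rational(1, 2), Pow(-17, -1))) = Add(2196, Mul(Rational(1, 2), Rational(-1, 17))) = Add(2196, Rational(-1, 34)) = Rational(74663, 34)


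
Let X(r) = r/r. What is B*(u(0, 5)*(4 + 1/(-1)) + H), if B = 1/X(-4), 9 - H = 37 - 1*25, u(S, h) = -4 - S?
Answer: -15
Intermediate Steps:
H = -3 (H = 9 - (37 - 1*25) = 9 - (37 - 25) = 9 - 1*12 = 9 - 12 = -3)
X(r) = 1
B = 1 (B = 1/1 = 1)
B*(u(0, 5)*(4 + 1/(-1)) + H) = 1*((-4 - 1*0)*(4 + 1/(-1)) - 3) = 1*((-4 + 0)*(4 - 1) - 3) = 1*(-4*3 - 3) = 1*(-12 - 3) = 1*(-15) = -15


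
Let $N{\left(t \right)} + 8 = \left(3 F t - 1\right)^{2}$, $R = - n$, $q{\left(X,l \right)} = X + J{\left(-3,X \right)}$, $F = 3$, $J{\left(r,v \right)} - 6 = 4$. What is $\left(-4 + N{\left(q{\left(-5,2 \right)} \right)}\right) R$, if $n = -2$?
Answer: $3848$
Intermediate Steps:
$J{\left(r,v \right)} = 10$ ($J{\left(r,v \right)} = 6 + 4 = 10$)
$q{\left(X,l \right)} = 10 + X$ ($q{\left(X,l \right)} = X + 10 = 10 + X$)
$R = 2$ ($R = \left(-1\right) \left(-2\right) = 2$)
$N{\left(t \right)} = -8 + \left(-1 + 9 t\right)^{2}$ ($N{\left(t \right)} = -8 + \left(3 \cdot 3 t - 1\right)^{2} = -8 + \left(9 t - 1\right)^{2} = -8 + \left(-1 + 9 t\right)^{2}$)
$\left(-4 + N{\left(q{\left(-5,2 \right)} \right)}\right) R = \left(-4 - \left(8 - \left(-1 + 9 \left(10 - 5\right)\right)^{2}\right)\right) 2 = \left(-4 - \left(8 - \left(-1 + 9 \cdot 5\right)^{2}\right)\right) 2 = \left(-4 - \left(8 - \left(-1 + 45\right)^{2}\right)\right) 2 = \left(-4 - \left(8 - 44^{2}\right)\right) 2 = \left(-4 + \left(-8 + 1936\right)\right) 2 = \left(-4 + 1928\right) 2 = 1924 \cdot 2 = 3848$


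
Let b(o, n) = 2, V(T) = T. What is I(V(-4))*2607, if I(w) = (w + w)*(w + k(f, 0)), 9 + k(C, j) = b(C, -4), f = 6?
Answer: 229416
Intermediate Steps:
k(C, j) = -7 (k(C, j) = -9 + 2 = -7)
I(w) = 2*w*(-7 + w) (I(w) = (w + w)*(w - 7) = (2*w)*(-7 + w) = 2*w*(-7 + w))
I(V(-4))*2607 = (2*(-4)*(-7 - 4))*2607 = (2*(-4)*(-11))*2607 = 88*2607 = 229416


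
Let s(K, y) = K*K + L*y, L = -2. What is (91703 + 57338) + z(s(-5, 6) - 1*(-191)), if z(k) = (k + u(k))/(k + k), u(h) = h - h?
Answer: 298083/2 ≈ 1.4904e+5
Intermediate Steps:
u(h) = 0
s(K, y) = K**2 - 2*y (s(K, y) = K*K - 2*y = K**2 - 2*y)
z(k) = 1/2 (z(k) = (k + 0)/(k + k) = k/((2*k)) = k*(1/(2*k)) = 1/2)
(91703 + 57338) + z(s(-5, 6) - 1*(-191)) = (91703 + 57338) + 1/2 = 149041 + 1/2 = 298083/2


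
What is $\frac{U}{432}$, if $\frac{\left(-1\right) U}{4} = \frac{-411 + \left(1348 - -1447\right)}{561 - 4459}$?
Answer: $\frac{298}{52623} \approx 0.0056629$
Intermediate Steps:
$U = \frac{4768}{1949}$ ($U = - 4 \frac{-411 + \left(1348 - -1447\right)}{561 - 4459} = - 4 \frac{-411 + \left(1348 + 1447\right)}{-3898} = - 4 \left(-411 + 2795\right) \left(- \frac{1}{3898}\right) = - 4 \cdot 2384 \left(- \frac{1}{3898}\right) = \left(-4\right) \left(- \frac{1192}{1949}\right) = \frac{4768}{1949} \approx 2.4464$)
$\frac{U}{432} = \frac{4768}{1949 \cdot 432} = \frac{4768}{1949} \cdot \frac{1}{432} = \frac{298}{52623}$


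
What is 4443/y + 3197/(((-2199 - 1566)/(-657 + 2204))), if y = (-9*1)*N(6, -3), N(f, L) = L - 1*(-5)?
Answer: -11750173/7530 ≈ -1560.4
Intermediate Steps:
N(f, L) = 5 + L (N(f, L) = L + 5 = 5 + L)
y = -18 (y = (-9*1)*(5 - 3) = -9*2 = -18)
4443/y + 3197/(((-2199 - 1566)/(-657 + 2204))) = 4443/(-18) + 3197/(((-2199 - 1566)/(-657 + 2204))) = 4443*(-1/18) + 3197/((-3765/1547)) = -1481/6 + 3197/((-3765*1/1547)) = -1481/6 + 3197/(-3765/1547) = -1481/6 + 3197*(-1547/3765) = -1481/6 - 4945759/3765 = -11750173/7530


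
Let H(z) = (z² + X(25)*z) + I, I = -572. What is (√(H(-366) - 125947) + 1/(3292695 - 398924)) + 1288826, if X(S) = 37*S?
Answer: 3729567302847/2893771 + I*√331113 ≈ 1.2888e+6 + 575.42*I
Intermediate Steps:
H(z) = -572 + z² + 925*z (H(z) = (z² + (37*25)*z) - 572 = (z² + 925*z) - 572 = -572 + z² + 925*z)
(√(H(-366) - 125947) + 1/(3292695 - 398924)) + 1288826 = (√((-572 + (-366)² + 925*(-366)) - 125947) + 1/(3292695 - 398924)) + 1288826 = (√((-572 + 133956 - 338550) - 125947) + 1/2893771) + 1288826 = (√(-205166 - 125947) + 1/2893771) + 1288826 = (√(-331113) + 1/2893771) + 1288826 = (I*√331113 + 1/2893771) + 1288826 = (1/2893771 + I*√331113) + 1288826 = 3729567302847/2893771 + I*√331113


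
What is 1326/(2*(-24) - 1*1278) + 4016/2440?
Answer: 197/305 ≈ 0.64590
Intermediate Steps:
1326/(2*(-24) - 1*1278) + 4016/2440 = 1326/(-48 - 1278) + 4016*(1/2440) = 1326/(-1326) + 502/305 = 1326*(-1/1326) + 502/305 = -1 + 502/305 = 197/305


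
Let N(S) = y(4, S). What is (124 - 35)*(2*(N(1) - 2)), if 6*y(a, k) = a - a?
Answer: -356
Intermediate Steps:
y(a, k) = 0 (y(a, k) = (a - a)/6 = (⅙)*0 = 0)
N(S) = 0
(124 - 35)*(2*(N(1) - 2)) = (124 - 35)*(2*(0 - 2)) = 89*(2*(-2)) = 89*(-4) = -356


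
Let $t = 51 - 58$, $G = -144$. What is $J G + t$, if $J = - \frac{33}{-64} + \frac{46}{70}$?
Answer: $- \frac{24623}{140} \approx -175.88$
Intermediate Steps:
$t = -7$
$J = \frac{2627}{2240}$ ($J = \left(-33\right) \left(- \frac{1}{64}\right) + 46 \cdot \frac{1}{70} = \frac{33}{64} + \frac{23}{35} = \frac{2627}{2240} \approx 1.1728$)
$J G + t = \frac{2627}{2240} \left(-144\right) - 7 = - \frac{23643}{140} - 7 = - \frac{24623}{140}$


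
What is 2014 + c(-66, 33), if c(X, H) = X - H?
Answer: 1915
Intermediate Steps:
2014 + c(-66, 33) = 2014 + (-66 - 1*33) = 2014 + (-66 - 33) = 2014 - 99 = 1915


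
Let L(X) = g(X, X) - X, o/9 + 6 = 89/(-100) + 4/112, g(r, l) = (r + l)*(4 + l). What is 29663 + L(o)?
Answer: 1128290528/30625 ≈ 36842.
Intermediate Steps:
g(r, l) = (4 + l)*(l + r) (g(r, l) = (l + r)*(4 + l) = (4 + l)*(l + r))
o = -21591/350 (o = -54 + 9*(89/(-100) + 4/112) = -54 + 9*(89*(-1/100) + 4*(1/112)) = -54 + 9*(-89/100 + 1/28) = -54 + 9*(-299/350) = -54 - 2691/350 = -21591/350 ≈ -61.689)
L(X) = 2*X² + 7*X (L(X) = (X² + 4*X + 4*X + X*X) - X = (X² + 4*X + 4*X + X²) - X = (2*X² + 8*X) - X = 2*X² + 7*X)
29663 + L(o) = 29663 - 21591*(7 + 2*(-21591/350))/350 = 29663 - 21591*(7 - 21591/175)/350 = 29663 - 21591/350*(-20366/175) = 29663 + 219861153/30625 = 1128290528/30625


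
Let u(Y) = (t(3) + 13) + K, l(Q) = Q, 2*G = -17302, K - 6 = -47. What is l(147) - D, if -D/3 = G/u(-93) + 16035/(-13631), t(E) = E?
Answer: 402656643/340775 ≈ 1181.6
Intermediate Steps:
K = -41 (K = 6 - 47 = -41)
G = -8651 (G = (½)*(-17302) = -8651)
u(Y) = -25 (u(Y) = (3 + 13) - 41 = 16 - 41 = -25)
D = -352562718/340775 (D = -3*(-8651/(-25) + 16035/(-13631)) = -3*(-8651*(-1/25) + 16035*(-1/13631)) = -3*(8651/25 - 16035/13631) = -3*117520906/340775 = -352562718/340775 ≈ -1034.6)
l(147) - D = 147 - 1*(-352562718/340775) = 147 + 352562718/340775 = 402656643/340775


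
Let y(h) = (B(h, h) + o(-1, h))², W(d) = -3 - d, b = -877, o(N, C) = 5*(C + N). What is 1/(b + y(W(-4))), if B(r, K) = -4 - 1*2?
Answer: -1/841 ≈ -0.0011891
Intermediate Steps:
o(N, C) = 5*C + 5*N
B(r, K) = -6 (B(r, K) = -4 - 2 = -6)
y(h) = (-11 + 5*h)² (y(h) = (-6 + (5*h + 5*(-1)))² = (-6 + (5*h - 5))² = (-6 + (-5 + 5*h))² = (-11 + 5*h)²)
1/(b + y(W(-4))) = 1/(-877 + (-11 + 5*(-3 - 1*(-4)))²) = 1/(-877 + (-11 + 5*(-3 + 4))²) = 1/(-877 + (-11 + 5*1)²) = 1/(-877 + (-11 + 5)²) = 1/(-877 + (-6)²) = 1/(-877 + 36) = 1/(-841) = -1/841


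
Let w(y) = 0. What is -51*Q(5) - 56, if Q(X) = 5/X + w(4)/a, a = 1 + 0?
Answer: -107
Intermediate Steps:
a = 1
Q(X) = 5/X (Q(X) = 5/X + 0/1 = 5/X + 0*1 = 5/X + 0 = 5/X)
-51*Q(5) - 56 = -255/5 - 56 = -51*1 - 56 = -51 - 56 = -107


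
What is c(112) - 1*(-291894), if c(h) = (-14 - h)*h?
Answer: 277782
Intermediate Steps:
c(h) = h*(-14 - h)
c(112) - 1*(-291894) = -1*112*(14 + 112) - 1*(-291894) = -1*112*126 + 291894 = -14112 + 291894 = 277782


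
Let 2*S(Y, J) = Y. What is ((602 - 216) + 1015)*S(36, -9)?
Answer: 25218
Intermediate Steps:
S(Y, J) = Y/2
((602 - 216) + 1015)*S(36, -9) = ((602 - 216) + 1015)*((1/2)*36) = (386 + 1015)*18 = 1401*18 = 25218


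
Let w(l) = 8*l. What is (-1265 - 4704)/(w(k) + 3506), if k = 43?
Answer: -5969/3850 ≈ -1.5504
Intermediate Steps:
(-1265 - 4704)/(w(k) + 3506) = (-1265 - 4704)/(8*43 + 3506) = -5969/(344 + 3506) = -5969/3850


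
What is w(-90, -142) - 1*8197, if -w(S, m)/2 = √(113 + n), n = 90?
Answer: -8197 - 2*√203 ≈ -8225.5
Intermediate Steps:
w(S, m) = -2*√203 (w(S, m) = -2*√(113 + 90) = -2*√203)
w(-90, -142) - 1*8197 = -2*√203 - 1*8197 = -2*√203 - 8197 = -8197 - 2*√203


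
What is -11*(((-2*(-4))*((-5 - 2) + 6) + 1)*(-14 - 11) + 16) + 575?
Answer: -1526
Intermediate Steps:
-11*(((-2*(-4))*((-5 - 2) + 6) + 1)*(-14 - 11) + 16) + 575 = -11*((8*(-7 + 6) + 1)*(-25) + 16) + 575 = -11*((8*(-1) + 1)*(-25) + 16) + 575 = -11*((-8 + 1)*(-25) + 16) + 575 = -11*(-7*(-25) + 16) + 575 = -11*(175 + 16) + 575 = -11*191 + 575 = -2101 + 575 = -1526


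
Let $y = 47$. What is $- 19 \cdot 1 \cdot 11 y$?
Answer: $-9823$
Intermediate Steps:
$- 19 \cdot 1 \cdot 11 y = - 19 \cdot 1 \cdot 11 \cdot 47 = \left(-19\right) 11 \cdot 47 = \left(-209\right) 47 = -9823$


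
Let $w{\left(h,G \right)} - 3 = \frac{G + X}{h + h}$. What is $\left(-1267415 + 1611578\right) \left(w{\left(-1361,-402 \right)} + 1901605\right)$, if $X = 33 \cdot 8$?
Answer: $\frac{890724322042791}{1361} \approx 6.5446 \cdot 10^{11}$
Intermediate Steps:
$X = 264$
$w{\left(h,G \right)} = 3 + \frac{264 + G}{2 h}$ ($w{\left(h,G \right)} = 3 + \frac{G + 264}{h + h} = 3 + \frac{264 + G}{2 h}$)
$\left(-1267415 + 1611578\right) \left(w{\left(-1361,-402 \right)} + 1901605\right) = \left(-1267415 + 1611578\right) \left(\frac{264 - 402 + 6 \left(-1361\right)}{2 \left(-1361\right)} + 1901605\right) = 344163 \left(\frac{1}{2} \left(- \frac{1}{1361}\right) \left(264 - 402 - 8166\right) + 1901605\right) = 344163 \left(\frac{1}{2} \left(- \frac{1}{1361}\right) \left(-8304\right) + 1901605\right) = 344163 \left(\frac{4152}{1361} + 1901605\right) = 344163 \cdot \frac{2588088557}{1361} = \frac{890724322042791}{1361}$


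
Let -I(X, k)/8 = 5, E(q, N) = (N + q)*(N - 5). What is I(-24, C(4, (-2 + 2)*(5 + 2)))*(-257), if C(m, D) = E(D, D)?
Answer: 10280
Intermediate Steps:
E(q, N) = (-5 + N)*(N + q) (E(q, N) = (N + q)*(-5 + N) = (-5 + N)*(N + q))
C(m, D) = -10*D + 2*D² (C(m, D) = D² - 5*D - 5*D + D*D = D² - 5*D - 5*D + D² = -10*D + 2*D²)
I(X, k) = -40 (I(X, k) = -8*5 = -40)
I(-24, C(4, (-2 + 2)*(5 + 2)))*(-257) = -40*(-257) = 10280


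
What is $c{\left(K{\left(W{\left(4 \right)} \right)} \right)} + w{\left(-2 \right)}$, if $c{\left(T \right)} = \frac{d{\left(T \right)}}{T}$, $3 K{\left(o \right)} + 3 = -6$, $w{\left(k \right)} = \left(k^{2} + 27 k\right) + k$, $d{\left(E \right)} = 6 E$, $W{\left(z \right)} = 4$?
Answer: $-46$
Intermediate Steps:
$w{\left(k \right)} = k^{2} + 28 k$
$K{\left(o \right)} = -3$ ($K{\left(o \right)} = -1 + \frac{1}{3} \left(-6\right) = -1 - 2 = -3$)
$c{\left(T \right)} = 6$ ($c{\left(T \right)} = \frac{6 T}{T} = 6$)
$c{\left(K{\left(W{\left(4 \right)} \right)} \right)} + w{\left(-2 \right)} = 6 - 2 \left(28 - 2\right) = 6 - 52 = -46$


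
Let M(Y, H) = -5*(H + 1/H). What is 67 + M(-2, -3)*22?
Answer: 1301/3 ≈ 433.67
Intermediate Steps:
M(Y, H) = -5*H - 5/H
67 + M(-2, -3)*22 = 67 + (-5*(-3) - 5/(-3))*22 = 67 + (15 - 5*(-1/3))*22 = 67 + (15 + 5/3)*22 = 67 + (50/3)*22 = 67 + 1100/3 = 1301/3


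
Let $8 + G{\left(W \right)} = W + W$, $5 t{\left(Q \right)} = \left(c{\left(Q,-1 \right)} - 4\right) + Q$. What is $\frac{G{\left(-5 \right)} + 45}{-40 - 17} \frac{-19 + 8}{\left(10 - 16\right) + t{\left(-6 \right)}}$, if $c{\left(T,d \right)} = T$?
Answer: $- \frac{495}{874} \approx -0.56636$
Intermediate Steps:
$t{\left(Q \right)} = - \frac{4}{5} + \frac{2 Q}{5}$ ($t{\left(Q \right)} = \frac{\left(Q - 4\right) + Q}{5} = \frac{\left(-4 + Q\right) + Q}{5} = \frac{-4 + 2 Q}{5} = - \frac{4}{5} + \frac{2 Q}{5}$)
$G{\left(W \right)} = -8 + 2 W$ ($G{\left(W \right)} = -8 + \left(W + W\right) = -8 + 2 W$)
$\frac{G{\left(-5 \right)} + 45}{-40 - 17} \frac{-19 + 8}{\left(10 - 16\right) + t{\left(-6 \right)}} = \frac{\left(-8 + 2 \left(-5\right)\right) + 45}{-40 - 17} \frac{-19 + 8}{\left(10 - 16\right) + \left(- \frac{4}{5} + \frac{2}{5} \left(-6\right)\right)} = \frac{\left(-8 - 10\right) + 45}{-57} \left(- \frac{11}{-6 - \frac{16}{5}}\right) = \left(-18 + 45\right) \left(- \frac{1}{57}\right) \left(- \frac{11}{-6 - \frac{16}{5}}\right) = 27 \left(- \frac{1}{57}\right) \left(- \frac{11}{- \frac{46}{5}}\right) = - \frac{9 \left(\left(-11\right) \left(- \frac{5}{46}\right)\right)}{19} = \left(- \frac{9}{19}\right) \frac{55}{46} = - \frac{495}{874}$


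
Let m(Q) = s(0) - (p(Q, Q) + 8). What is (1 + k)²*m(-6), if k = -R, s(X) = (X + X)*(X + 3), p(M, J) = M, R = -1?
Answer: -8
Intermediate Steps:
s(X) = 2*X*(3 + X) (s(X) = (2*X)*(3 + X) = 2*X*(3 + X))
k = 1 (k = -1*(-1) = 1)
m(Q) = -8 - Q (m(Q) = 2*0*(3 + 0) - (Q + 8) = 2*0*3 - (8 + Q) = 0 + (-8 - Q) = -8 - Q)
(1 + k)²*m(-6) = (1 + 1)²*(-8 - 1*(-6)) = 2²*(-8 + 6) = 4*(-2) = -8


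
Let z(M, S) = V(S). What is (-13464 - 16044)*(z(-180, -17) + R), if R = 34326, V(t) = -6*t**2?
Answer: -961724736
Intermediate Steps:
z(M, S) = -6*S**2
(-13464 - 16044)*(z(-180, -17) + R) = (-13464 - 16044)*(-6*(-17)**2 + 34326) = -29508*(-6*289 + 34326) = -29508*(-1734 + 34326) = -29508*32592 = -961724736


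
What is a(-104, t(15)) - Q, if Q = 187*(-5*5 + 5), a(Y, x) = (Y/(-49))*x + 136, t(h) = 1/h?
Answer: 2848964/735 ≈ 3876.1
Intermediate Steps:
a(Y, x) = 136 - Y*x/49 (a(Y, x) = (Y*(-1/49))*x + 136 = (-Y/49)*x + 136 = -Y*x/49 + 136 = 136 - Y*x/49)
Q = -3740 (Q = 187*(-25 + 5) = 187*(-20) = -3740)
a(-104, t(15)) - Q = (136 - 1/49*(-104)/15) - 1*(-3740) = (136 - 1/49*(-104)*1/15) + 3740 = (136 + 104/735) + 3740 = 100064/735 + 3740 = 2848964/735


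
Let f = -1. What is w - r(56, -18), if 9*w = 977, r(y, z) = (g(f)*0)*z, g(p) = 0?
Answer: 977/9 ≈ 108.56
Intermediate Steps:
r(y, z) = 0 (r(y, z) = (0*0)*z = 0*z = 0)
w = 977/9 (w = (1/9)*977 = 977/9 ≈ 108.56)
w - r(56, -18) = 977/9 - 1*0 = 977/9 + 0 = 977/9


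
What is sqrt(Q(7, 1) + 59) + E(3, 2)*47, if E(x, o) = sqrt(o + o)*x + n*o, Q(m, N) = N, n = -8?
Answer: -470 + 2*sqrt(15) ≈ -462.25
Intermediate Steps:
E(x, o) = -8*o + x*sqrt(2)*sqrt(o) (E(x, o) = sqrt(o + o)*x - 8*o = sqrt(2*o)*x - 8*o = (sqrt(2)*sqrt(o))*x - 8*o = x*sqrt(2)*sqrt(o) - 8*o = -8*o + x*sqrt(2)*sqrt(o))
sqrt(Q(7, 1) + 59) + E(3, 2)*47 = sqrt(1 + 59) + (-8*2 + 3*sqrt(2)*sqrt(2))*47 = sqrt(60) + (-16 + 6)*47 = 2*sqrt(15) - 10*47 = 2*sqrt(15) - 470 = -470 + 2*sqrt(15)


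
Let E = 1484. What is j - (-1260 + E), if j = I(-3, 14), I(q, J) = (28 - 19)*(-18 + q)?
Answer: -413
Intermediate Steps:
I(q, J) = -162 + 9*q (I(q, J) = 9*(-18 + q) = -162 + 9*q)
j = -189 (j = -162 + 9*(-3) = -162 - 27 = -189)
j - (-1260 + E) = -189 - (-1260 + 1484) = -189 - 1*224 = -189 - 224 = -413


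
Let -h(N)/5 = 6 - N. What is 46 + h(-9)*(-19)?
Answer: 1471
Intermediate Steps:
h(N) = -30 + 5*N (h(N) = -5*(6 - N) = -30 + 5*N)
46 + h(-9)*(-19) = 46 + (-30 + 5*(-9))*(-19) = 46 + (-30 - 45)*(-19) = 46 - 75*(-19) = 46 + 1425 = 1471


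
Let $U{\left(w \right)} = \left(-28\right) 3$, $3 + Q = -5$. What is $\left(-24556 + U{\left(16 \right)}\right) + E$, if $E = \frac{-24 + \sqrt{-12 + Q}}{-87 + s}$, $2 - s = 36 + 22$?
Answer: $- \frac{3523496}{143} - \frac{2 i \sqrt{5}}{143} \approx -24640.0 - 0.031274 i$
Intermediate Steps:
$Q = -8$ ($Q = -3 - 5 = -8$)
$U{\left(w \right)} = -84$
$s = -56$ ($s = 2 - \left(36 + 22\right) = 2 - 58 = -56$)
$E = \frac{24}{143} - \frac{2 i \sqrt{5}}{143}$ ($E = \frac{-24 + \sqrt{-12 - 8}}{-87 - 56} = \frac{-24 + \sqrt{-20}}{-143} = - \frac{-24 + 2 i \sqrt{5}}{143} = \frac{24}{143} - \frac{2 i \sqrt{5}}{143} \approx 0.16783 - 0.031274 i$)
$\left(-24556 + U{\left(16 \right)}\right) + E = \left(-24556 - 84\right) + \left(\frac{24}{143} - \frac{2 i \sqrt{5}}{143}\right) = -24640 + \left(\frac{24}{143} - \frac{2 i \sqrt{5}}{143}\right) = - \frac{3523496}{143} - \frac{2 i \sqrt{5}}{143}$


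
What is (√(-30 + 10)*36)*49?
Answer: 3528*I*√5 ≈ 7888.8*I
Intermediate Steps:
(√(-30 + 10)*36)*49 = (√(-20)*36)*49 = ((2*I*√5)*36)*49 = (72*I*√5)*49 = 3528*I*√5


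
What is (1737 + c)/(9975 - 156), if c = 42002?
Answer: 43739/9819 ≈ 4.4545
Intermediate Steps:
(1737 + c)/(9975 - 156) = (1737 + 42002)/(9975 - 156) = 43739/9819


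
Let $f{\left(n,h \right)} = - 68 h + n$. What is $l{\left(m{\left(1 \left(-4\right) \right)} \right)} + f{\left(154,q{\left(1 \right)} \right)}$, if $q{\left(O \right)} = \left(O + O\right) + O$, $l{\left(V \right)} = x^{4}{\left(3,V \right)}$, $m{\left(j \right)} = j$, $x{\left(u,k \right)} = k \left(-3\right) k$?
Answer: $5308366$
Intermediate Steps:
$x{\left(u,k \right)} = - 3 k^{2}$ ($x{\left(u,k \right)} = - 3 k k = - 3 k^{2}$)
$l{\left(V \right)} = 81 V^{8}$ ($l{\left(V \right)} = \left(- 3 V^{2}\right)^{4} = 81 V^{8}$)
$q{\left(O \right)} = 3 O$ ($q{\left(O \right)} = 2 O + O = 3 O$)
$f{\left(n,h \right)} = n - 68 h$
$l{\left(m{\left(1 \left(-4\right) \right)} \right)} + f{\left(154,q{\left(1 \right)} \right)} = 81 \left(1 \left(-4\right)\right)^{8} + \left(154 - 68 \cdot 3 \cdot 1\right) = 81 \left(-4\right)^{8} + \left(154 - 204\right) = 81 \cdot 65536 + \left(154 - 204\right) = 5308416 - 50 = 5308366$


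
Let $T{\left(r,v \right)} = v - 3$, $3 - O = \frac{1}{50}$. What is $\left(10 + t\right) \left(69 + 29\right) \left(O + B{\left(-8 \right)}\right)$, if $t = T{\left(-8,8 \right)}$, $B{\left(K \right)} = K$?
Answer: $- \frac{36897}{5} \approx -7379.4$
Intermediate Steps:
$O = \frac{149}{50}$ ($O = 3 - \frac{1}{50} = \frac{149}{50} \approx 2.98$)
$T{\left(r,v \right)} = -3 + v$ ($T{\left(r,v \right)} = v - 3 = -3 + v$)
$t = 5$ ($t = -3 + 8 = 5$)
$\left(10 + t\right) \left(69 + 29\right) \left(O + B{\left(-8 \right)}\right) = \left(10 + 5\right) \left(69 + 29\right) \left(\frac{149}{50} - 8\right) = 15 \cdot 98 \left(- \frac{251}{50}\right) = 15 \left(- \frac{12299}{25}\right) = - \frac{36897}{5}$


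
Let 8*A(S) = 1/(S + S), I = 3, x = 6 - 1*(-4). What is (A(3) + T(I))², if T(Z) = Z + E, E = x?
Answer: 390625/2304 ≈ 169.54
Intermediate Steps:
x = 10 (x = 6 + 4 = 10)
E = 10
T(Z) = 10 + Z (T(Z) = Z + 10 = 10 + Z)
A(S) = 1/(16*S) (A(S) = 1/(8*(S + S)) = 1/(8*((2*S))) = (1/(2*S))/8 = 1/(16*S))
(A(3) + T(I))² = ((1/16)/3 + (10 + 3))² = ((1/16)*(⅓) + 13)² = (1/48 + 13)² = (625/48)² = 390625/2304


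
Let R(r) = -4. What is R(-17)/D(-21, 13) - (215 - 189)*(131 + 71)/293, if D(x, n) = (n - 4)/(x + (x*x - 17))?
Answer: -519584/2637 ≈ -197.04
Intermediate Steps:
D(x, n) = (-4 + n)/(-17 + x + x²) (D(x, n) = (-4 + n)/(x + (x² - 17)) = (-4 + n)/(x + (-17 + x²)) = (-4 + n)/(-17 + x + x²))
R(-17)/D(-21, 13) - (215 - 189)*(131 + 71)/293 = -4*(-17 - 21 + (-21)²)/(-4 + 13) - (215 - 189)*(131 + 71)/293 = -4/(9/(-17 - 21 + 441)) - 26*202*(1/293) = -4/(9/403) - 1*5252*(1/293) = -4/((1/403)*9) - 5252*1/293 = -4/9/403 - 5252/293 = -4*403/9 - 5252/293 = -1612/9 - 5252/293 = -519584/2637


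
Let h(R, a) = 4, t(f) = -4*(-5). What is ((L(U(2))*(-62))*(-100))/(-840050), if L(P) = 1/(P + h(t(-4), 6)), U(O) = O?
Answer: -62/50403 ≈ -0.0012301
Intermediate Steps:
t(f) = 20
L(P) = 1/(4 + P) (L(P) = 1/(P + 4) = 1/(4 + P))
((L(U(2))*(-62))*(-100))/(-840050) = ((-62/(4 + 2))*(-100))/(-840050) = ((-62/6)*(-100))*(-1/840050) = (((1/6)*(-62))*(-100))*(-1/840050) = -31/3*(-100)*(-1/840050) = (3100/3)*(-1/840050) = -62/50403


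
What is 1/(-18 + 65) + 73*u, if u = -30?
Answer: -102929/47 ≈ -2190.0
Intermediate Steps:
1/(-18 + 65) + 73*u = 1/(-18 + 65) + 73*(-30) = 1/47 - 2190 = -102929/47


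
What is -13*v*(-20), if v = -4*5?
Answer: -5200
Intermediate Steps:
v = -20
-13*v*(-20) = -13*(-20)*(-20) = 260*(-20) = -5200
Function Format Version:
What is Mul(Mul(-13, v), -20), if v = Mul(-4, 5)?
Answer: -5200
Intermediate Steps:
v = -20
Mul(Mul(-13, v), -20) = Mul(Mul(-13, -20), -20) = Mul(260, -20) = -5200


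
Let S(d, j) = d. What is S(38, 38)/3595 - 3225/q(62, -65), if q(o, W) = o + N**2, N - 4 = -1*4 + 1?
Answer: -3863827/75495 ≈ -51.180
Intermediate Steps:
N = 1 (N = 4 + (-1*4 + 1) = 4 + (-4 + 1) = 4 - 3 = 1)
q(o, W) = 1 + o (q(o, W) = o + 1**2 = o + 1 = 1 + o)
S(38, 38)/3595 - 3225/q(62, -65) = 38/3595 - 3225/(1 + 62) = 38*(1/3595) - 3225/63 = 38/3595 - 3225*1/63 = 38/3595 - 1075/21 = -3863827/75495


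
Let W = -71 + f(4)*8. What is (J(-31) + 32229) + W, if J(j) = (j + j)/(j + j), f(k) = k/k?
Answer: 32167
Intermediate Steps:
f(k) = 1
J(j) = 1 (J(j) = (2*j)/((2*j)) = (2*j)*(1/(2*j)) = 1)
W = -63 (W = -71 + 1*8 = -71 + 8 = -63)
(J(-31) + 32229) + W = (1 + 32229) - 63 = 32230 - 63 = 32167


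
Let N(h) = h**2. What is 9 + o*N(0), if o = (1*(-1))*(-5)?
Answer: 9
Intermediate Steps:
o = 5 (o = -1*(-5) = 5)
9 + o*N(0) = 9 + 5*0**2 = 9 + 5*0 = 9 + 0 = 9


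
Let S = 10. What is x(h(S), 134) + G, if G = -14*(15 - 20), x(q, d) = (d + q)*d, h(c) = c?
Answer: 19366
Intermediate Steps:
x(q, d) = d*(d + q)
G = 70 (G = -14*(-5) = 70)
x(h(S), 134) + G = 134*(134 + 10) + 70 = 134*144 + 70 = 19296 + 70 = 19366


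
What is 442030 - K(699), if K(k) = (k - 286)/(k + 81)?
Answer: 344782987/780 ≈ 4.4203e+5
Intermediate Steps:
K(k) = (-286 + k)/(81 + k)
442030 - K(699) = 442030 - (-286 + 699)/(81 + 699) = 442030 - 413/780 = 344782987/780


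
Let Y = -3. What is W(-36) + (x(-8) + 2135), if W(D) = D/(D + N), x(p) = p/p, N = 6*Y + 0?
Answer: 6410/3 ≈ 2136.7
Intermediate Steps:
N = -18 (N = 6*(-3) + 0 = -18 + 0 = -18)
x(p) = 1
W(D) = D/(-18 + D) (W(D) = D/(D - 18) = D/(-18 + D))
W(-36) + (x(-8) + 2135) = -36/(-18 - 36) + (1 + 2135) = -36/(-54) + 2136 = -36*(-1/54) + 2136 = ⅔ + 2136 = 6410/3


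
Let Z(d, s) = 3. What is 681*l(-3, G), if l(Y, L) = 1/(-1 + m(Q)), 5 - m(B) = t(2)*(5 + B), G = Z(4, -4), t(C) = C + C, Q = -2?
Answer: -681/8 ≈ -85.125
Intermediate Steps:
t(C) = 2*C
G = 3
m(B) = -15 - 4*B (m(B) = 5 - 2*2*(5 + B) = 5 - 4*(5 + B) = 5 - (20 + 4*B) = 5 + (-20 - 4*B) = -15 - 4*B)
l(Y, L) = -1/8 (l(Y, L) = 1/(-1 + (-15 - 4*(-2))) = 1/(-1 + (-15 + 8)) = 1/(-1 - 7) = 1/(-8) = -1/8)
681*l(-3, G) = 681*(-1/8) = -681/8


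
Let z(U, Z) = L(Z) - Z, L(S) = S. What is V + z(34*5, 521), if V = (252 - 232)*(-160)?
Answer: -3200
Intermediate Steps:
z(U, Z) = 0 (z(U, Z) = Z - Z = 0)
V = -3200 (V = 20*(-160) = -3200)
V + z(34*5, 521) = -3200 + 0 = -3200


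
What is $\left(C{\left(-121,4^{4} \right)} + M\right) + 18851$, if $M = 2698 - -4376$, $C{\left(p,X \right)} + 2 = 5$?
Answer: $25928$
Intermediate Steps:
$C{\left(p,X \right)} = 3$ ($C{\left(p,X \right)} = -2 + 5 = 3$)
$M = 7074$ ($M = 2698 + 4376 = 7074$)
$\left(C{\left(-121,4^{4} \right)} + M\right) + 18851 = \left(3 + 7074\right) + 18851 = 7077 + 18851 = 25928$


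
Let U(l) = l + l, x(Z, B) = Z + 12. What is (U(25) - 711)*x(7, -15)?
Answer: -12559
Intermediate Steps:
x(Z, B) = 12 + Z
U(l) = 2*l
(U(25) - 711)*x(7, -15) = (2*25 - 711)*(12 + 7) = (50 - 711)*19 = -661*19 = -12559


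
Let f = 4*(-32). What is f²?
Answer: 16384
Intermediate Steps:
f = -128
f² = (-128)² = 16384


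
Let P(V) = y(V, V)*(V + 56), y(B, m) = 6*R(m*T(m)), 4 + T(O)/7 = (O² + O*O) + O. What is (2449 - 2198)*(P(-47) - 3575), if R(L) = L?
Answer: -19474511947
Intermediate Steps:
T(O) = -28 + 7*O + 14*O² (T(O) = -28 + 7*((O² + O*O) + O) = -28 + 7*((O² + O²) + O) = -28 + 7*(2*O² + O) = -28 + 7*(O + 2*O²) = -28 + (7*O + 14*O²) = -28 + 7*O + 14*O²)
y(B, m) = 6*m*(-28 + 7*m + 14*m²) (y(B, m) = 6*(m*(-28 + 7*m + 14*m²)) = 6*m*(-28 + 7*m + 14*m²))
P(V) = 42*V*(56 + V)*(-4 + V + 2*V²) (P(V) = (42*V*(-4 + V + 2*V²))*(V + 56) = (42*V*(-4 + V + 2*V²))*(56 + V) = 42*V*(56 + V)*(-4 + V + 2*V²))
(2449 - 2198)*(P(-47) - 3575) = (2449 - 2198)*(42*(-47)*(56 - 47)*(-4 - 47 + 2*(-47)²) - 3575) = 251*(42*(-47)*9*(-4 - 47 + 2*2209) - 3575) = 251*(42*(-47)*9*(-4 - 47 + 4418) - 3575) = 251*(42*(-47)*9*4367 - 3575) = 251*(-77584122 - 3575) = 251*(-77587697) = -19474511947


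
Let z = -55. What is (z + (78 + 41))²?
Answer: 4096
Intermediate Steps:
(z + (78 + 41))² = (-55 + (78 + 41))² = (-55 + 119)² = 64² = 4096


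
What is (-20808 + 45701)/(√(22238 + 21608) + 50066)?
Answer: 623146469/1253280255 - 24893*√43846/2506560510 ≈ 0.49513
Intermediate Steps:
(-20808 + 45701)/(√(22238 + 21608) + 50066) = 24893/(√43846 + 50066) = 24893/(50066 + √43846)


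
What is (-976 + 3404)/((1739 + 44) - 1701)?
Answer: 1214/41 ≈ 29.610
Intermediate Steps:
(-976 + 3404)/((1739 + 44) - 1701) = 2428/(1783 - 1701) = 2428/82 = 2428*(1/82) = 1214/41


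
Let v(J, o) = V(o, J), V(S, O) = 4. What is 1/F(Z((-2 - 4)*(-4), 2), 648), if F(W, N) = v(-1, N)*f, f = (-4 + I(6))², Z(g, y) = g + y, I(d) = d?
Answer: 1/16 ≈ 0.062500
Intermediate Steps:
v(J, o) = 4
f = 4 (f = (-4 + 6)² = 2² = 4)
F(W, N) = 16 (F(W, N) = 4*4 = 16)
1/F(Z((-2 - 4)*(-4), 2), 648) = 1/16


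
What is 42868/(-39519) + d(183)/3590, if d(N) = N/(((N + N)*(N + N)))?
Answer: -37550640107/34617063240 ≈ -1.0847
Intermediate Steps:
d(N) = 1/(4*N) (d(N) = N/(((2*N)*(2*N))) = N/((4*N**2)) = N*(1/(4*N**2)) = 1/(4*N))
42868/(-39519) + d(183)/3590 = 42868/(-39519) + ((1/4)/183)/3590 = 42868*(-1/39519) + ((1/4)*(1/183))*(1/3590) = -42868/39519 + (1/732)*(1/3590) = -42868/39519 + 1/2627880 = -37550640107/34617063240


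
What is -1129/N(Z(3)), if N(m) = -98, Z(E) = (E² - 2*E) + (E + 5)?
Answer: 1129/98 ≈ 11.520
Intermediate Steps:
Z(E) = 5 + E² - E (Z(E) = (E² - 2*E) + (5 + E) = 5 + E² - E)
-1129/N(Z(3)) = -1129/(-98) = -1129*(-1/98) = 1129/98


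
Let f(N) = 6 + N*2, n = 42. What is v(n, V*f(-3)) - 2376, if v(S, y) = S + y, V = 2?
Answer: -2334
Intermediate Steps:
f(N) = 6 + 2*N
v(n, V*f(-3)) - 2376 = (42 + 2*(6 + 2*(-3))) - 2376 = (42 + 2*(6 - 6)) - 2376 = (42 + 2*0) - 2376 = (42 + 0) - 2376 = 42 - 2376 = -2334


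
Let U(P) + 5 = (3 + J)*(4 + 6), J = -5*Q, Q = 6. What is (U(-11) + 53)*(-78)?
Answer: 17316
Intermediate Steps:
J = -30 (J = -5*6 = -30)
U(P) = -275 (U(P) = -5 + (3 - 30)*(4 + 6) = -5 - 27*10 = -5 - 270 = -275)
(U(-11) + 53)*(-78) = (-275 + 53)*(-78) = -222*(-78) = 17316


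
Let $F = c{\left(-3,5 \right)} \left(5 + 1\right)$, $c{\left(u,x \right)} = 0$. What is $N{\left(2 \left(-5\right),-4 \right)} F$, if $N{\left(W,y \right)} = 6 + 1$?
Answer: $0$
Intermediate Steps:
$N{\left(W,y \right)} = 7$
$F = 0$ ($F = 0 \left(5 + 1\right) = 0 \cdot 6 = 0$)
$N{\left(2 \left(-5\right),-4 \right)} F = 7 \cdot 0 = 0$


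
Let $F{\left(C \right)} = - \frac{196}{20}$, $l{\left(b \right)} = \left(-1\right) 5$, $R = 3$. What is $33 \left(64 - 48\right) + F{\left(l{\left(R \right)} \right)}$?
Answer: $\frac{2591}{5} \approx 518.2$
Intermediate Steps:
$l{\left(b \right)} = -5$
$F{\left(C \right)} = - \frac{49}{5}$ ($F{\left(C \right)} = \left(-196\right) \frac{1}{20} = - \frac{49}{5}$)
$33 \left(64 - 48\right) + F{\left(l{\left(R \right)} \right)} = 33 \left(64 - 48\right) - \frac{49}{5} = 33 \cdot 16 - \frac{49}{5} = 528 - \frac{49}{5} = \frac{2591}{5}$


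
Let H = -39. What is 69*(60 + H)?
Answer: 1449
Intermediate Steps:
69*(60 + H) = 69*(60 - 39) = 69*21 = 1449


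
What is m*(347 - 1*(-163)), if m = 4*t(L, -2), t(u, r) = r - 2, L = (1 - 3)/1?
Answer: -8160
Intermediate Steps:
L = -2 (L = -2*1 = -2)
t(u, r) = -2 + r
m = -16 (m = 4*(-2 - 2) = 4*(-4) = -16)
m*(347 - 1*(-163)) = -16*(347 - 1*(-163)) = -16*(347 + 163) = -16*510 = -8160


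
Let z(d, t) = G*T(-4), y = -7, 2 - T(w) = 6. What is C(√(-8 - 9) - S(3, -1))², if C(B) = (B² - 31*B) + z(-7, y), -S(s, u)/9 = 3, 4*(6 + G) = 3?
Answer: 1823 - 4784*I*√17 ≈ 1823.0 - 19725.0*I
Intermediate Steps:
G = -21/4 (G = -6 + (¼)*3 = -6 + ¾ = -21/4 ≈ -5.2500)
T(w) = -4 (T(w) = 2 - 1*6 = 2 - 6 = -4)
S(s, u) = -27 (S(s, u) = -9*3 = -27)
z(d, t) = 21 (z(d, t) = -21/4*(-4) = 21)
C(B) = 21 + B² - 31*B (C(B) = (B² - 31*B) + 21 = 21 + B² - 31*B)
C(√(-8 - 9) - S(3, -1))² = (21 + (√(-8 - 9) - 1*(-27))² - 31*(√(-8 - 9) - 1*(-27)))² = (21 + (√(-17) + 27)² - 31*(√(-17) + 27))² = (21 + (I*√17 + 27)² - 31*(I*√17 + 27))² = (21 + (27 + I*√17)² - 31*(27 + I*√17))² = (21 + (27 + I*√17)² + (-837 - 31*I*√17))² = (-816 + (27 + I*√17)² - 31*I*√17)²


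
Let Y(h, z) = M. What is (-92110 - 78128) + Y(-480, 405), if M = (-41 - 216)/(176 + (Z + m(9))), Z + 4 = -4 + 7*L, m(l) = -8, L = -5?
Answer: -21280007/125 ≈ -1.7024e+5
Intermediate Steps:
Z = -43 (Z = -4 + (-4 + 7*(-5)) = -4 + (-4 - 35) = -4 - 39 = -43)
M = -257/125 (M = (-41 - 216)/(176 + (-43 - 8)) = -257/(176 - 51) = -257/125 ≈ -2.0560)
Y(h, z) = -257/125
(-92110 - 78128) + Y(-480, 405) = (-92110 - 78128) - 257/125 = -170238 - 257/125 = -21280007/125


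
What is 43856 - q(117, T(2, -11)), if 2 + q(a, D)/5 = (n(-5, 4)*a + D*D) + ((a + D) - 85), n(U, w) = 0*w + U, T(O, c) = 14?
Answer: 45581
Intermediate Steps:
n(U, w) = U (n(U, w) = 0 + U = U)
q(a, D) = -435 - 20*a + 5*D + 5*D**2 (q(a, D) = -10 + 5*((-5*a + D*D) + ((a + D) - 85)) = -10 + 5*((-5*a + D**2) + ((D + a) - 85)) = -10 + 5*((D**2 - 5*a) + (-85 + D + a)) = -10 + 5*(-85 + D + D**2 - 4*a) = -10 + (-425 - 20*a + 5*D + 5*D**2) = -435 - 20*a + 5*D + 5*D**2)
43856 - q(117, T(2, -11)) = 43856 - (-435 - 20*117 + 5*14 + 5*14**2) = 43856 - (-435 - 2340 + 70 + 5*196) = 43856 - (-435 - 2340 + 70 + 980) = 43856 - 1*(-1725) = 43856 + 1725 = 45581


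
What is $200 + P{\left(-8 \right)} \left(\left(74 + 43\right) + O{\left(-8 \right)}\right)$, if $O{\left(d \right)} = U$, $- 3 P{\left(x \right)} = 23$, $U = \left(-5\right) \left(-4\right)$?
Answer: $- \frac{2551}{3} \approx -850.33$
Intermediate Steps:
$U = 20$
$P{\left(x \right)} = - \frac{23}{3}$ ($P{\left(x \right)} = \left(- \frac{1}{3}\right) 23 = - \frac{23}{3}$)
$O{\left(d \right)} = 20$
$200 + P{\left(-8 \right)} \left(\left(74 + 43\right) + O{\left(-8 \right)}\right) = 200 - \frac{23 \left(\left(74 + 43\right) + 20\right)}{3} = 200 - \frac{23 \left(117 + 20\right)}{3} = 200 - \frac{3151}{3} = - \frac{2551}{3}$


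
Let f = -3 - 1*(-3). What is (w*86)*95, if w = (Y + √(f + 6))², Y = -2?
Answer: 81700 - 32680*√6 ≈ 1650.7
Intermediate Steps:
f = 0 (f = -3 + 3 = 0)
w = (-2 + √6)² (w = (-2 + √(0 + 6))² = (-2 + √6)² ≈ 0.20204)
(w*86)*95 = ((2 - √6)²*86)*95 = (86*(2 - √6)²)*95 = 8170*(2 - √6)²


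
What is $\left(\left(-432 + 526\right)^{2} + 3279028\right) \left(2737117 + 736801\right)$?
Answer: $11421769931152$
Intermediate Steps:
$\left(\left(-432 + 526\right)^{2} + 3279028\right) \left(2737117 + 736801\right) = \left(94^{2} + 3279028\right) 3473918 = \left(8836 + 3279028\right) 3473918 = 3287864 \cdot 3473918 = 11421769931152$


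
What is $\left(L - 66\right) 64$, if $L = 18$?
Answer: $-3072$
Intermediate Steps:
$\left(L - 66\right) 64 = \left(18 - 66\right) 64 = \left(-48\right) 64 = -3072$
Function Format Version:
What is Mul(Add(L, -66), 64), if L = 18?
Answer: -3072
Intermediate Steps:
Mul(Add(L, -66), 64) = Mul(Add(18, -66), 64) = Mul(-48, 64) = -3072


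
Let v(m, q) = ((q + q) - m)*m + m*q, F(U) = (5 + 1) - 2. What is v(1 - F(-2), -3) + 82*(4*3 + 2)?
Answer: 1166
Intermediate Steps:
F(U) = 4 (F(U) = 6 - 2 = 4)
v(m, q) = m*q + m*(-m + 2*q) (v(m, q) = (2*q - m)*m + m*q = (-m + 2*q)*m + m*q = m*(-m + 2*q) + m*q = m*q + m*(-m + 2*q))
v(1 - F(-2), -3) + 82*(4*3 + 2) = (1 - 1*4)*(-(1 - 1*4) + 3*(-3)) + 82*(4*3 + 2) = (1 - 4)*(-(1 - 4) - 9) + 82*(12 + 2) = -3*(-1*(-3) - 9) + 82*14 = -3*(3 - 9) + 1148 = -3*(-6) + 1148 = 18 + 1148 = 1166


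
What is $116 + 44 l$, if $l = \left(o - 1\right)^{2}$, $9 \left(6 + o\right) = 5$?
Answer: $\frac{157412}{81} \approx 1943.4$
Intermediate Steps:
$o = - \frac{49}{9}$ ($o = -6 + \frac{1}{9} \cdot 5 = -6 + \frac{5}{9} = - \frac{49}{9} \approx -5.4444$)
$l = \frac{3364}{81}$ ($l = \left(- \frac{49}{9} - 1\right)^{2} = \left(- \frac{58}{9}\right)^{2} = \frac{3364}{81} \approx 41.531$)
$116 + 44 l = 116 + 44 \cdot \frac{3364}{81} = 116 + \frac{148016}{81} = \frac{157412}{81}$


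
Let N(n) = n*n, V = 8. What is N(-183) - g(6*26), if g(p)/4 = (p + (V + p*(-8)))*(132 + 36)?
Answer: 761937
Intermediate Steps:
N(n) = n²
g(p) = 5376 - 4704*p (g(p) = 4*((p + (8 + p*(-8)))*(132 + 36)) = 4*((p + (8 - 8*p))*168) = 4*((8 - 7*p)*168) = 4*(1344 - 1176*p) = 5376 - 4704*p)
N(-183) - g(6*26) = (-183)² - (5376 - 28224*26) = 33489 - (5376 - 4704*156) = 33489 - (5376 - 733824) = 33489 - 1*(-728448) = 33489 + 728448 = 761937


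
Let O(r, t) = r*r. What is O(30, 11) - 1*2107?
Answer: -1207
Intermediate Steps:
O(r, t) = r**2
O(30, 11) - 1*2107 = 30**2 - 1*2107 = 900 - 2107 = -1207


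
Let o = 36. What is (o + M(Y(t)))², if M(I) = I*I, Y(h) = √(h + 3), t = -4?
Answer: 1225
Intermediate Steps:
Y(h) = √(3 + h)
M(I) = I²
(o + M(Y(t)))² = (36 + (√(3 - 4))²)² = (36 + (√(-1))²)² = (36 + I²)² = (36 - 1)² = 35² = 1225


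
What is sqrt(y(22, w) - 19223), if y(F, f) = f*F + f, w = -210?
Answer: I*sqrt(24053) ≈ 155.09*I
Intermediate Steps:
y(F, f) = f + F*f (y(F, f) = F*f + f = f + F*f)
sqrt(y(22, w) - 19223) = sqrt(-210*(1 + 22) - 19223) = sqrt(-210*23 - 19223) = sqrt(-4830 - 19223) = sqrt(-24053) = I*sqrt(24053)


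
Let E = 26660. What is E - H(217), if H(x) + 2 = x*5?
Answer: 25577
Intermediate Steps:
H(x) = -2 + 5*x (H(x) = -2 + x*5 = -2 + 5*x)
E - H(217) = 26660 - (-2 + 5*217) = 26660 - (-2 + 1085) = 26660 - 1*1083 = 26660 - 1083 = 25577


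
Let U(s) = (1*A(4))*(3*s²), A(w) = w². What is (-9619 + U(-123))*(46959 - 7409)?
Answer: 28340462150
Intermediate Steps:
U(s) = 48*s² (U(s) = (1*4²)*(3*s²) = (1*16)*(3*s²) = 16*(3*s²) = 48*s²)
(-9619 + U(-123))*(46959 - 7409) = (-9619 + 48*(-123)²)*(46959 - 7409) = (-9619 + 48*15129)*39550 = (-9619 + 726192)*39550 = 716573*39550 = 28340462150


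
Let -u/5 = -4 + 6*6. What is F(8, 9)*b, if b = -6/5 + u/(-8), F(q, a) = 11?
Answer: 1034/5 ≈ 206.80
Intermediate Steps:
u = -160 (u = -5*(-4 + 6*6) = -5*(-4 + 36) = -5*32 = -160)
b = 94/5 (b = -6/5 - 160/(-8) = -6*1/5 - 160*(-1/8) = -6/5 + 20 = 94/5 ≈ 18.800)
F(8, 9)*b = 11*(94/5) = 1034/5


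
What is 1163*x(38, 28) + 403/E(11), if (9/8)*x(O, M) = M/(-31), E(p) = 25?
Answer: -6400363/6975 ≈ -917.62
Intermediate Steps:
x(O, M) = -8*M/279 (x(O, M) = 8*(M/(-31))/9 = 8*(M*(-1/31))/9 = 8*(-M/31)/9 = -8*M/279)
1163*x(38, 28) + 403/E(11) = 1163*(-8/279*28) + 403/25 = 1163*(-224/279) + 403*(1/25) = -260512/279 + 403/25 = -6400363/6975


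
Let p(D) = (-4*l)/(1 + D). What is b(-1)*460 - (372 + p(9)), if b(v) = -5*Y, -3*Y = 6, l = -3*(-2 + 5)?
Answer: 21122/5 ≈ 4224.4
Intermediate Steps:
l = -9 (l = -3*3 = -9)
Y = -2 (Y = -⅓*6 = -2)
p(D) = 36/(1 + D) (p(D) = (-4*(-9))/(1 + D) = 36/(1 + D))
b(v) = 10 (b(v) = -5*(-2) = 10)
b(-1)*460 - (372 + p(9)) = 10*460 - (372 + 36/(1 + 9)) = 4600 - (372 + 36/10) = 4600 - (372 + 36*(⅒)) = 4600 - (372 + 18/5) = 4600 - 1*1878/5 = 4600 - 1878/5 = 21122/5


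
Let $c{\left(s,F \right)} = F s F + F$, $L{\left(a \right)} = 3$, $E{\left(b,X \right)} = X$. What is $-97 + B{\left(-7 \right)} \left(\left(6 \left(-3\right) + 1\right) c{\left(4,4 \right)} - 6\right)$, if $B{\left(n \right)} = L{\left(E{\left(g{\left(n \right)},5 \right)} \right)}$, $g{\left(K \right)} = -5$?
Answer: $-3583$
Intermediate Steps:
$B{\left(n \right)} = 3$
$c{\left(s,F \right)} = F + s F^{2}$ ($c{\left(s,F \right)} = s F^{2} + F = F + s F^{2}$)
$-97 + B{\left(-7 \right)} \left(\left(6 \left(-3\right) + 1\right) c{\left(4,4 \right)} - 6\right) = -97 + 3 \left(\left(6 \left(-3\right) + 1\right) 4 \left(1 + 4 \cdot 4\right) - 6\right) = -97 + 3 \left(\left(-18 + 1\right) 4 \left(1 + 16\right) - 6\right) = -97 + 3 \left(- 17 \cdot 4 \cdot 17 - 6\right) = -97 + 3 \left(\left(-17\right) 68 - 6\right) = -97 + 3 \left(-1156 - 6\right) = -97 + 3 \left(-1162\right) = -97 - 3486 = -3583$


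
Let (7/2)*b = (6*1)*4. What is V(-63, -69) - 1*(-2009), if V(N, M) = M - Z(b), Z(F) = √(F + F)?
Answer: 1940 - 4*√42/7 ≈ 1936.3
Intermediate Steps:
b = 48/7 (b = 2*((6*1)*4)/7 = 2*(6*4)/7 = (2/7)*24 = 48/7 ≈ 6.8571)
Z(F) = √2*√F (Z(F) = √(2*F) = √2*√F)
V(N, M) = M - 4*√42/7 (V(N, M) = M - √2*√(48/7) = M - √2*4*√21/7 = M - 4*√42/7)
V(-63, -69) - 1*(-2009) = (-69 - 4*√42/7) - 1*(-2009) = (-69 - 4*√42/7) + 2009 = 1940 - 4*√42/7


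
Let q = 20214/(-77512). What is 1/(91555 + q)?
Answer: 38756/3548295473 ≈ 1.0922e-5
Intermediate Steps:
q = -10107/38756 (q = 20214*(-1/77512) = -10107/38756 ≈ -0.26079)
1/(91555 + q) = 1/(91555 - 10107/38756) = 1/(3548295473/38756) = 38756/3548295473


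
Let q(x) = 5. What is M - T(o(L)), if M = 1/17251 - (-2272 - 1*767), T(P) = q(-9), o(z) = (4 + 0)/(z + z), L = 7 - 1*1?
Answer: 52339535/17251 ≈ 3034.0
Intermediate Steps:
L = 6 (L = 7 - 1 = 6)
o(z) = 2/z (o(z) = 4/((2*z)) = 4*(1/(2*z)) = 2/z)
T(P) = 5
M = 52425790/17251 (M = 1/17251 - (-2272 - 767) = 1/17251 - 1*(-3039) = 1/17251 + 3039 = 52425790/17251 ≈ 3039.0)
M - T(o(L)) = 52425790/17251 - 1*5 = 52425790/17251 - 5 = 52339535/17251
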